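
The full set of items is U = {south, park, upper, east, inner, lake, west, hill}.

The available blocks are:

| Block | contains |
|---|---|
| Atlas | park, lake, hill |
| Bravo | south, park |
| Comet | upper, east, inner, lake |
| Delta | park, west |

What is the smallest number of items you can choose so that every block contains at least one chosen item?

2

H = {park, east} meets every block (each contains at least one member of H), and |H| = 2.
The blocks Comet, Delta are pairwise disjoint, so any hitting set needs a separate item for each — at least 2. Hence 2 is optimal.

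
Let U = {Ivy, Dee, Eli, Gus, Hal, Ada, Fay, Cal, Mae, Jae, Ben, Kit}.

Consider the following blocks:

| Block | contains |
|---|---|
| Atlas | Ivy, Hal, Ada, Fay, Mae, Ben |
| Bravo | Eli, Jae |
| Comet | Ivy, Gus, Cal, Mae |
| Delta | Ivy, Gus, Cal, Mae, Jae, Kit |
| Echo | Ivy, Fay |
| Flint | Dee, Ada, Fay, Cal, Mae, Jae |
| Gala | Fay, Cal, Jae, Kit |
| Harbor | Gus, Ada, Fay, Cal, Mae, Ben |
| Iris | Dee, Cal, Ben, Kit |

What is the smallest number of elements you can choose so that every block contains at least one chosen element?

3

Take H = {Ivy, Jae, Ben}. Each listed block contains at least one of these, so H is a hitting set of size 3.
The blocks Bravo, Echo, Iris are pairwise disjoint, so any hitting set needs a separate element for each — at least 3. Hence 3 is optimal.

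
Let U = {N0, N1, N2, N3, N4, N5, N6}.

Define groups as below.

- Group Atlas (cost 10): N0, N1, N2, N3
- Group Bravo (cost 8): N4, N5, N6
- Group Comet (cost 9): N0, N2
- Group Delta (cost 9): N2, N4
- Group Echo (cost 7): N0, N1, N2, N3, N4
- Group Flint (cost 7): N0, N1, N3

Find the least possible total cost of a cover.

15

Bravo, Echo together cover every item (Bravo ∪ Echo = {N0, N1, N2, N3, N4, N5, N6}); total cost 8 + 7 = 15.
No covering selection has total cost below 15.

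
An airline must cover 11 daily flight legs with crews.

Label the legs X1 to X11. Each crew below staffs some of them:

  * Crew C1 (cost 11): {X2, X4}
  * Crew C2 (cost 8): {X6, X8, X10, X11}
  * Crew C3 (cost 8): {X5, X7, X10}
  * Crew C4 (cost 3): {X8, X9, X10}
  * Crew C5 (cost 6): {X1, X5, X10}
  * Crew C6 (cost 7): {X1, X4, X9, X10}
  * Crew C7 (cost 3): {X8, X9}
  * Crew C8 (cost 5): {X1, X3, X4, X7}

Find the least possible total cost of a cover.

C1, C2, C4, C5, C8 together cover every leg (C1 ∪ C2 ∪ C4 ∪ C5 ∪ C8 = {X1, X2, X3, X4, X5, X6, X7, X8, X9, X10, X11}); total cost 11 + 8 + 3 + 6 + 5 = 33.
No covering selection has total cost below 33.

33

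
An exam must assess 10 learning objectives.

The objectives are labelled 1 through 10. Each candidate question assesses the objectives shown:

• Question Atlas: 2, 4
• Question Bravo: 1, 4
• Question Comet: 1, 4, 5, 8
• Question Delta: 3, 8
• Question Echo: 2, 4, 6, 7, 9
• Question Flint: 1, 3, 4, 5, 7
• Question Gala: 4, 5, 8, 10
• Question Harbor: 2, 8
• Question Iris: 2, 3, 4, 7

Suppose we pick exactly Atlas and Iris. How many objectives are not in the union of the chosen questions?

6

Union of Atlas, Iris = {2, 3, 4, 7}.
Not covered: 1, 5, 6, 8, 9, 10 — 6 objectives.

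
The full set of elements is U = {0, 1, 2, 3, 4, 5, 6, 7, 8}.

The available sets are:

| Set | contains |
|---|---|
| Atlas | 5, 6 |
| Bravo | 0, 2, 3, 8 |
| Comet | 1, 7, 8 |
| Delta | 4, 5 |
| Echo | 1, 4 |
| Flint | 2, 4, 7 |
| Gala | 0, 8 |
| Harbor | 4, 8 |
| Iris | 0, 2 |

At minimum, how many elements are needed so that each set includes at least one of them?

H = {0, 4, 5, 7} meets every set (each contains at least one member of H), and |H| = 4.
No choice of 3 elements meets every set, so 4 is the minimum.

4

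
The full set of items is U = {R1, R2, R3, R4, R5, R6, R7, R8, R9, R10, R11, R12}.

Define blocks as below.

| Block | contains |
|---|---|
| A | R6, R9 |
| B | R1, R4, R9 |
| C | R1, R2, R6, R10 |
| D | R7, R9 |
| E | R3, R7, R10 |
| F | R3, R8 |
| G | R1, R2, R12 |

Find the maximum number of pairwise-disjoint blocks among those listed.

D, F, G are pairwise disjoint (D={R7,R9}; F={R3,R8}; G={R1,R2,R12}).
Every remaining block overlaps one of these, and no 4 of the listed blocks are pairwise disjoint, so 3 is the maximum.

3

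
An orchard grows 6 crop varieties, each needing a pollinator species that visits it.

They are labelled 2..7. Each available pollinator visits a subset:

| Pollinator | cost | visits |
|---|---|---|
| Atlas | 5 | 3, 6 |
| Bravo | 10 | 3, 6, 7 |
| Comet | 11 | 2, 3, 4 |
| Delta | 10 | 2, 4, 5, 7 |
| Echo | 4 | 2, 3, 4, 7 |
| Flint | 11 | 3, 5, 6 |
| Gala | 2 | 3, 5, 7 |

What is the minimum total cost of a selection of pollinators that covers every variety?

11

Atlas, Echo, Gala together cover every variety (Atlas ∪ Echo ∪ Gala = {2, 3, 4, 5, 6, 7}); total cost 5 + 4 + 2 = 11.
No covering selection has total cost below 11.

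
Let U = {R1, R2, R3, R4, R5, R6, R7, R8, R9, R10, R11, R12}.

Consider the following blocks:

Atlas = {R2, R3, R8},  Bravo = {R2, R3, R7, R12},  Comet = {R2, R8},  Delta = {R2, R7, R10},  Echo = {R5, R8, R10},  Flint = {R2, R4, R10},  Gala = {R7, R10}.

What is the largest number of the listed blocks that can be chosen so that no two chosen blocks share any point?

Comet, Gala are pairwise disjoint (Comet={R2,R8}; Gala={R7,R10}).
Every remaining block overlaps one of these, and no 3 of the listed blocks are pairwise disjoint, so 2 is the maximum.

2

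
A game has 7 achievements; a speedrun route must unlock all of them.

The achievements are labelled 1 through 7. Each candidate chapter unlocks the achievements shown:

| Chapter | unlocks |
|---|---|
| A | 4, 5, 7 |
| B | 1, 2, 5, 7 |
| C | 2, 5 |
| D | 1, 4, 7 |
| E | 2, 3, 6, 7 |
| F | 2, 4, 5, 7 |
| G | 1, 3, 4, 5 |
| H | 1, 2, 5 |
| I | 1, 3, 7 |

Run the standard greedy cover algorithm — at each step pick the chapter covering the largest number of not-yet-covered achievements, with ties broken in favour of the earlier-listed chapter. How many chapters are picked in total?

Greedy: pick B (covers 4 new) → pick E (covers 2 new) → pick A (covers 1 new). Total picks: 3.
(The true minimum cover uses only 2 chapters, so greedy is not optimal here.)

3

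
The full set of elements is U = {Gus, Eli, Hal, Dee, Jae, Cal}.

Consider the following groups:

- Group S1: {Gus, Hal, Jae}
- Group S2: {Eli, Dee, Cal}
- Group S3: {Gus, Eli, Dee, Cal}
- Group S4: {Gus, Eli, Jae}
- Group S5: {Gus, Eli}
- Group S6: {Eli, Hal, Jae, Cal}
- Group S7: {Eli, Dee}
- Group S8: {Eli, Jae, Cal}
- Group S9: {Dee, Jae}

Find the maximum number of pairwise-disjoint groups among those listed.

2

S1, S7 are pairwise disjoint (S1={Gus,Hal,Jae}; S7={Eli,Dee}).
Every remaining group overlaps one of these, and no 3 of the listed groups are pairwise disjoint, so 2 is the maximum.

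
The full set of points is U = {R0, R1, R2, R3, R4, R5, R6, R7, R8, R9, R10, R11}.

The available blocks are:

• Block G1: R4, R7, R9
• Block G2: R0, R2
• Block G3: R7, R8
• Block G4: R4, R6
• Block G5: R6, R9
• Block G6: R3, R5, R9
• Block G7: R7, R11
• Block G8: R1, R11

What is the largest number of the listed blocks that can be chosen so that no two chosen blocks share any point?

G2, G3, G4, G6, G8 are pairwise disjoint (G2={R0,R2}; G3={R7,R8}; G4={R4,R6}; G6={R3,R5,R9}; G8={R1,R11}).
Every remaining block overlaps one of these, and no 6 of the listed blocks are pairwise disjoint, so 5 is the maximum.

5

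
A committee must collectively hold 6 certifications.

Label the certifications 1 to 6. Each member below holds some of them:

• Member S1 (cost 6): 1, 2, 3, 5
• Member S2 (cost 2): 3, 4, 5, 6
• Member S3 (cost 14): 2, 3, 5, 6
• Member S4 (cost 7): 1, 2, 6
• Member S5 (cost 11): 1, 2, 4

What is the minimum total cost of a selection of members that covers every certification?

8

S1, S2 together cover every certification (S1 ∪ S2 = {1, 2, 3, 4, 5, 6}); total cost 6 + 2 = 8.
No covering selection has total cost below 8.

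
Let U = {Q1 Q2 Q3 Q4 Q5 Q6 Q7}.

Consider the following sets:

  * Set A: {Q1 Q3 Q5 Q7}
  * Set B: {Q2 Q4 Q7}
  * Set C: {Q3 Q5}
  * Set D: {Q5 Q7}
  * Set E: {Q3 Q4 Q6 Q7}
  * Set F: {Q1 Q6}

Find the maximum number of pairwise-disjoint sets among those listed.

B, C, F are pairwise disjoint (B={Q2,Q4,Q7}; C={Q3,Q5}; F={Q1,Q6}).
Every remaining set overlaps one of these, and no 4 of the listed sets are pairwise disjoint, so 3 is the maximum.

3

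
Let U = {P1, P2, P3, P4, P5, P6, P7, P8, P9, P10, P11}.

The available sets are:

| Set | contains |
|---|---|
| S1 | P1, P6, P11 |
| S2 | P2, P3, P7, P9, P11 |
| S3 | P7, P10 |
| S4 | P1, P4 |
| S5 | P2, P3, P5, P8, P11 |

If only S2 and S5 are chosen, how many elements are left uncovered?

Union of S2, S5 = {P2, P3, P5, P7, P8, P9, P11}.
Not covered: P1, P4, P6, P10 — 4 elements.

4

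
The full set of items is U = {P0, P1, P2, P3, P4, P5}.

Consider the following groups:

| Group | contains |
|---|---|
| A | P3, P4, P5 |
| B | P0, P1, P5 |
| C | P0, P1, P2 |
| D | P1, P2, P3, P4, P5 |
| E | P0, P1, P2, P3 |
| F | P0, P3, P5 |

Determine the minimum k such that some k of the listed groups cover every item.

D and F together: D ∪ F = {P0, P1, P2, P3, P4, P5} — every item is covered.
No single group has all 6 items (the largest, D, has 5), so 2 is optimal.

2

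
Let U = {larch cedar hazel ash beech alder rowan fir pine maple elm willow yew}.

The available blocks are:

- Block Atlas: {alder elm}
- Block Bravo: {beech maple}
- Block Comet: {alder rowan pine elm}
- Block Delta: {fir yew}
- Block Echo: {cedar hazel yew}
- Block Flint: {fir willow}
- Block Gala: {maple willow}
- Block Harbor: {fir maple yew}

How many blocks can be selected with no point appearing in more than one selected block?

Atlas, Bravo, Echo, Flint are pairwise disjoint (Atlas={alder,elm}; Bravo={beech,maple}; Echo={cedar,hazel,yew}; Flint={fir,willow}).
Every remaining block overlaps one of these, and no 5 of the listed blocks are pairwise disjoint, so 4 is the maximum.

4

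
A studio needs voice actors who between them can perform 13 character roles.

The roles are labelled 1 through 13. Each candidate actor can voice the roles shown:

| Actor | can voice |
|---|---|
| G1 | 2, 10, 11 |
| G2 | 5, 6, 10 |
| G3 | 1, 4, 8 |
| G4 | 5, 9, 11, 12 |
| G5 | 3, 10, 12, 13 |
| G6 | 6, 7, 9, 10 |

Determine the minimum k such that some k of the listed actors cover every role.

5

Take {G1, G3, G4, G5, G6}. Their union is {1, 2, 3, 4, 5, 6, 7, 8, 9, 10, 11, 12, 13}, which is all 13 roles.
Only G1 contains 2, so G1 is forced; the remaining 10 roles need at least 4 more actors (each remaining actor adds at most 3) — so at least 5 actors are needed, and 5 is optimal.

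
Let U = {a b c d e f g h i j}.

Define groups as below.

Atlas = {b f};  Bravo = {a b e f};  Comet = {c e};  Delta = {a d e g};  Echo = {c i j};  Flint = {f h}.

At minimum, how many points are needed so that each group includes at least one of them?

Take T = {a, c, f}. Each listed group contains at least one of these, so T is a hitting set of size 3.
The groups Atlas, Delta, Echo are pairwise disjoint, so any hitting set needs a separate point for each — at least 3. Hence 3 is optimal.

3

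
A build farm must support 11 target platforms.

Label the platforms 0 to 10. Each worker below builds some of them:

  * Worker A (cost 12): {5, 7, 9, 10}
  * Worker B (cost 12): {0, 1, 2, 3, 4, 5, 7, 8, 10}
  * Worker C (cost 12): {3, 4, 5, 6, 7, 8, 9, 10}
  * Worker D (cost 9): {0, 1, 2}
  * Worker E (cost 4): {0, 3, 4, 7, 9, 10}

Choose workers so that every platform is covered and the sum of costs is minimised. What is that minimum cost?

21

C, D together cover every platform (C ∪ D = {0, 1, 2, 3, 4, 5, 6, 7, 8, 9, 10}); total cost 12 + 9 = 21.
The greedy pick E, B, C costs 28; no covering selection beats 21.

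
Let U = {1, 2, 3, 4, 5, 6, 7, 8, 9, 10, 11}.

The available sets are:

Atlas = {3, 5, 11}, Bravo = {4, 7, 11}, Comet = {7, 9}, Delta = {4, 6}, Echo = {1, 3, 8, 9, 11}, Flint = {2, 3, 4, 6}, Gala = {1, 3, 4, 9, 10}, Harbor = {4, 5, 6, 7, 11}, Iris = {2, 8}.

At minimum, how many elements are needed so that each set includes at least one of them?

4

Take H = {2, 4, 5, 9}. Each listed set contains at least one of these, so H is a hitting set of size 4.
The sets Atlas, Comet, Delta, Iris are pairwise disjoint, so any hitting set needs a separate element for each — at least 4. Hence 4 is optimal.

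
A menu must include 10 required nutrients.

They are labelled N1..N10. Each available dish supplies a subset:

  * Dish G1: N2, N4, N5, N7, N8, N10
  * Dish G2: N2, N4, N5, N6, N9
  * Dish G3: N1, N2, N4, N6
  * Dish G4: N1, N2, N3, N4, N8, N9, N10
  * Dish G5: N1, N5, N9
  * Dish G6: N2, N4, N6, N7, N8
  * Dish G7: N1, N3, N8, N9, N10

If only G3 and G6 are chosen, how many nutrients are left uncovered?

4

Union of G3, G6 = {N1, N2, N4, N6, N7, N8}.
Not covered: N3, N5, N9, N10 — 4 nutrients.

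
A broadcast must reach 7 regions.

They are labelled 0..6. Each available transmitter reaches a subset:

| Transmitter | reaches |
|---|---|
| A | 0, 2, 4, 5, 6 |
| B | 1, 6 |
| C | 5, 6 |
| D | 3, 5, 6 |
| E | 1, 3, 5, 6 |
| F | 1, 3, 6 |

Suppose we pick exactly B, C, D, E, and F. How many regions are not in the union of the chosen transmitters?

Union of B, C, D, E, F = {1, 3, 5, 6}.
Not covered: 0, 2, 4 — 3 regions.

3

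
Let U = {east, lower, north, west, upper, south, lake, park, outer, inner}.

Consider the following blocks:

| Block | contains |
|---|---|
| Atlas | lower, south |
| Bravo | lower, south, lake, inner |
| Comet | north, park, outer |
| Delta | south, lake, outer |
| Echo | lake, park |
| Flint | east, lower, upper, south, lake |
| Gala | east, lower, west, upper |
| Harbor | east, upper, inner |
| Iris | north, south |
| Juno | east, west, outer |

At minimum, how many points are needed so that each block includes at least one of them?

3

The 3 points {east, south, park} hit every block.
The blocks Atlas, Echo, Harbor are pairwise disjoint, so any hitting set needs a separate point for each — at least 3. Hence 3 is optimal.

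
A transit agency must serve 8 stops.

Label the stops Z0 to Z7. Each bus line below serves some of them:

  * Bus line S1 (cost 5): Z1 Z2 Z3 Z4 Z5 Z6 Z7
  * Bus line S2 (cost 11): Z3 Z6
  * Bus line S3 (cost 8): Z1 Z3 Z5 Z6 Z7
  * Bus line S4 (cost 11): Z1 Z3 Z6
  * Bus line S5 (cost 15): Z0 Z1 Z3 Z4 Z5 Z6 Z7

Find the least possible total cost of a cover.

20

S1, S5 together cover every stop (S1 ∪ S5 = {Z0, Z1, Z2, Z3, Z4, Z5, Z6, Z7}); total cost 5 + 15 = 20.
No covering selection has total cost below 20.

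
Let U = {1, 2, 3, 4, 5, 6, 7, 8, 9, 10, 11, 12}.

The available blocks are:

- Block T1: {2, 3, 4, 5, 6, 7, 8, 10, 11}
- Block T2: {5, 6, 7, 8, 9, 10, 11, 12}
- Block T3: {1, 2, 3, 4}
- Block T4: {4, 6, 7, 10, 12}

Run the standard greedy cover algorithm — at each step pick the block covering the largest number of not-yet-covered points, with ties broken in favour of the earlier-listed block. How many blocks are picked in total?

3

Greedy: pick T1 (covers 9 new) → pick T2 (covers 2 new) → pick T3 (covers 1 new). Total picks: 3.
(The true minimum cover uses only 2 blocks, so greedy is not optimal here.)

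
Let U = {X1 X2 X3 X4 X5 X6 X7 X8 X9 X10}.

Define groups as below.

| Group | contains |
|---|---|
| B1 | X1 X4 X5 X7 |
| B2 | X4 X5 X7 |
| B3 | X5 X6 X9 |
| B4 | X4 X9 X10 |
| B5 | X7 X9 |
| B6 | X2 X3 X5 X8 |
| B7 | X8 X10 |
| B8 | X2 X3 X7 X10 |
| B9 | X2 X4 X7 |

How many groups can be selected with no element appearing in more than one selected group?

B3, B7, B9 are pairwise disjoint (B3={X5,X6,X9}; B7={X8,X10}; B9={X2,X4,X7}).
Every remaining group overlaps one of these, and no 4 of the listed groups are pairwise disjoint, so 3 is the maximum.

3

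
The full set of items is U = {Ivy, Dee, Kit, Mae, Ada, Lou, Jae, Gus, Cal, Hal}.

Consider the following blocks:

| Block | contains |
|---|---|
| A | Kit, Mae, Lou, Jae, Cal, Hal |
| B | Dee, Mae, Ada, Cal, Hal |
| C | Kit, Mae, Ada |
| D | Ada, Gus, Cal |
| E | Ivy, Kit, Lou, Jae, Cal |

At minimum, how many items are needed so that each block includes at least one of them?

2

H = {Kit, Cal} meets every block (each contains at least one member of H), and |H| = 2.
No single item lies in every block, so at least 2 are needed and 2 is optimal.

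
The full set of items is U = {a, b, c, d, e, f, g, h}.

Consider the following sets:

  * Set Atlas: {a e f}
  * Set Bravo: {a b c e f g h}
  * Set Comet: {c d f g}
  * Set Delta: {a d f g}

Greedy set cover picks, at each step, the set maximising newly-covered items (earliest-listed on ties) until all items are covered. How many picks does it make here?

2

Greedy: pick Bravo (covers 7 new) → pick Comet (covers 1 new). Total picks: 2.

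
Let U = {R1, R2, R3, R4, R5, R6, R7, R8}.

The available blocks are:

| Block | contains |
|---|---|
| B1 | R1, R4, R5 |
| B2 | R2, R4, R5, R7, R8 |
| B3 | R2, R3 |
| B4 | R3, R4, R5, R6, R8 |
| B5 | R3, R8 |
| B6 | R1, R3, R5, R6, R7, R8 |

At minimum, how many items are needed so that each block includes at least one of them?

2

Take H = {R3, R4}. Each listed block contains at least one of these, so H is a hitting set of size 2.
The blocks B1, B5 are pairwise disjoint, so any hitting set needs a separate item for each — at least 2. Hence 2 is optimal.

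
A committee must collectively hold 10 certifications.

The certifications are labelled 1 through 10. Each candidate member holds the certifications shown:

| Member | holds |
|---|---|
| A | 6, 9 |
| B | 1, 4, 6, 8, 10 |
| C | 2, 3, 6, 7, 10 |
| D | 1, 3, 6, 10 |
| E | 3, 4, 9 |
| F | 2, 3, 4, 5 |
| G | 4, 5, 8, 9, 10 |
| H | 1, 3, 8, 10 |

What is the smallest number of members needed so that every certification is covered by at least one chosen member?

3

C and G and H together: C ∪ G ∪ H = {1, 2, 3, 4, 5, 6, 7, 8, 9, 10} — every certification is covered.
Only C contains 7, so C is forced; the remaining 5 certifications need at least 2 more members (each remaining member adds at most 4) — so at least 3 members are needed, and 3 is optimal.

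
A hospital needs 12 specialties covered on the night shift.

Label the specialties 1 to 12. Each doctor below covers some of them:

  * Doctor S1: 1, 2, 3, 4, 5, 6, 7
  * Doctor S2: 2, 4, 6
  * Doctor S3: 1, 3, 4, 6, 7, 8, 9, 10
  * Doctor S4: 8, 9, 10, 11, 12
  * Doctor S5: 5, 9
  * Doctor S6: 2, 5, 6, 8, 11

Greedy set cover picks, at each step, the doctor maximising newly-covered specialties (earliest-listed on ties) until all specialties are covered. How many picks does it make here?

3

Greedy: pick S3 (covers 8 new) → pick S6 (covers 3 new) → pick S4 (covers 1 new). Total picks: 3.
(The true minimum cover uses only 2 doctors, so greedy is not optimal here.)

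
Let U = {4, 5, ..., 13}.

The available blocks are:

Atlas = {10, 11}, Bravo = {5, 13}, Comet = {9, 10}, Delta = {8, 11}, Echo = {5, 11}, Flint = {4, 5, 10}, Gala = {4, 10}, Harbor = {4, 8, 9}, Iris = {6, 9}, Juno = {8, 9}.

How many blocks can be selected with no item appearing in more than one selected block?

4

Bravo, Delta, Gala, Iris are pairwise disjoint (Bravo={5,13}; Delta={8,11}; Gala={4,10}; Iris={6,9}).
Every remaining block overlaps one of these, and no 5 of the listed blocks are pairwise disjoint, so 4 is the maximum.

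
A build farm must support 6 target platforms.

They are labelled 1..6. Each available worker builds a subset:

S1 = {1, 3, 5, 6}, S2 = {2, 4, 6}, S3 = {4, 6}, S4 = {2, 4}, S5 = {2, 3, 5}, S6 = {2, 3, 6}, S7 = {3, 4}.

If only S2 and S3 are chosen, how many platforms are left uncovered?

3

Union of S2, S3 = {2, 4, 6}.
Not covered: 1, 3, 5 — 3 platforms.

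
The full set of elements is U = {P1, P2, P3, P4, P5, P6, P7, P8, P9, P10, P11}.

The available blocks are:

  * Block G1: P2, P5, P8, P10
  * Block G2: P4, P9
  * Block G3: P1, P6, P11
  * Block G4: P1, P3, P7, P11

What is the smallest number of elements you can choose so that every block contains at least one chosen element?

3

Take H = {P1, P2, P9}. Each listed block contains at least one of these, so H is a hitting set of size 3.
The blocks G1, G2, G4 are pairwise disjoint, so any hitting set needs a separate element for each — at least 3. Hence 3 is optimal.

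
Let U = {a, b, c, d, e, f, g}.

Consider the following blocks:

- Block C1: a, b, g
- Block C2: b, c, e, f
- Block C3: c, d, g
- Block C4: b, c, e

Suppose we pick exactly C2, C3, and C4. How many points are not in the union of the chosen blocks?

1

Union of C2, C3, C4 = {b, c, d, e, f, g}.
Not covered: a — 1 point.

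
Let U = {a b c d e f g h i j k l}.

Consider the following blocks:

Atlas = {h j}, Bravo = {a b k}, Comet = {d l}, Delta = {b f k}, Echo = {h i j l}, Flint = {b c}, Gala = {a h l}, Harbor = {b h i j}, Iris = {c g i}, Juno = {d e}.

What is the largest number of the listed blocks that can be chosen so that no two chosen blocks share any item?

Atlas, Bravo, Comet, Iris are pairwise disjoint (Atlas={h,j}; Bravo={a,b,k}; Comet={d,l}; Iris={c,g,i}).
Every remaining block overlaps one of these, and no 5 of the listed blocks are pairwise disjoint, so 4 is the maximum.

4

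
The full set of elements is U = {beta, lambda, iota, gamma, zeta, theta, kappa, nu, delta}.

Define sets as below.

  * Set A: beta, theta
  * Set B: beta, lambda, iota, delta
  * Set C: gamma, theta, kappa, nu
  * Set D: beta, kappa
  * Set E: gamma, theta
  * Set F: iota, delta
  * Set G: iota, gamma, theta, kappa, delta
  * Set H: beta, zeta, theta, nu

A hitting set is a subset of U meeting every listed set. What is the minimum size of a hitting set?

3

T = {theta, kappa, delta} meets every set (each contains at least one member of T), and |T| = 3.
The sets D, E, F are pairwise disjoint, so any hitting set needs a separate element for each — at least 3. Hence 3 is optimal.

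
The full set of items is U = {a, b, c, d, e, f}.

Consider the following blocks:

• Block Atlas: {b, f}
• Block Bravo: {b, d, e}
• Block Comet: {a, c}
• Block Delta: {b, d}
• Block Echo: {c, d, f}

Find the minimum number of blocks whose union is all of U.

Atlas and Bravo and Comet together: Atlas ∪ Bravo ∪ Comet = {a, b, c, d, e, f} — every item is covered.
Only Comet contains a, so Comet is forced; the remaining 4 items need at least 2 more blocks (each remaining block adds at most 3) — so at least 3 blocks are needed, and 3 is optimal.

3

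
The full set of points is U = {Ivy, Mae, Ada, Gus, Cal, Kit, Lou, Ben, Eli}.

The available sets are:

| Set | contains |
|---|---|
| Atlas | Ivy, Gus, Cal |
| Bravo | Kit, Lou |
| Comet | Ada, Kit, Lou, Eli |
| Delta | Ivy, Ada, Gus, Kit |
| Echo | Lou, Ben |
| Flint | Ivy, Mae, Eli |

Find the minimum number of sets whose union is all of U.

4

Take {Atlas, Comet, Echo, Flint}. Their union is {Ivy, Mae, Ada, Gus, Cal, Kit, Lou, Ben, Eli}, which is all 9 points.
No 3 of the 6 sets cover everything (all 20 combinations miss at least one point), so 4 is optimal.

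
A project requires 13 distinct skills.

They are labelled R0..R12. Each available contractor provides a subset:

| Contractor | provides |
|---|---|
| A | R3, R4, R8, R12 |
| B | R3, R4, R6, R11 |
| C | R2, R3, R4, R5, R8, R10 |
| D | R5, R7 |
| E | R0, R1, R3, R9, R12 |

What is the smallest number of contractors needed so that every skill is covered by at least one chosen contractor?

4

B and C and D and E together: B ∪ C ∪ D ∪ E = {R0, R1, R2, R3, R4, R5, R6, R7, R8, R9, R10, R11, R12} — every skill is covered.
Only B contains R6, so B is forced; the remaining 9 skills need at least 3 more contractors (each remaining contractor adds at most 4) — so at least 4 contractors are needed, and 4 is optimal.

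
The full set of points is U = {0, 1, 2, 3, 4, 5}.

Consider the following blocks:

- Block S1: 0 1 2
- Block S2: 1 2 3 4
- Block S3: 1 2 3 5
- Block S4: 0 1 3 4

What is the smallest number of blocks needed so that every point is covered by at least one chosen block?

S3 and S4 cover everything between them: the union {0, 1, 2, 3, 4, 5} is all of U.
No single block has all 6 points (the largest, S2, has 4), so 2 is optimal.

2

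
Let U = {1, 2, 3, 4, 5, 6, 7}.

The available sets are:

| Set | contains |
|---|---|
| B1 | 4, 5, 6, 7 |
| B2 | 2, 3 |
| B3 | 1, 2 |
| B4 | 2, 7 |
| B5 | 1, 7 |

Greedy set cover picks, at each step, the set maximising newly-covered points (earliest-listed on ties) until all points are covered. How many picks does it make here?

Greedy: pick B1 (covers 4 new) → pick B2 (covers 2 new) → pick B3 (covers 1 new). Total picks: 3.

3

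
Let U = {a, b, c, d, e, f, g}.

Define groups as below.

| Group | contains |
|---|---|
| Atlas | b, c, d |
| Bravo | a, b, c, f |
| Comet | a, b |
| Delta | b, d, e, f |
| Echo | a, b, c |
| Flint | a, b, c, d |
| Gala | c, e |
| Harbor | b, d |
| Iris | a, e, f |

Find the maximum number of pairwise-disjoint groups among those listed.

2

Atlas, Iris are pairwise disjoint (Atlas={b,c,d}; Iris={a,e,f}).
Every remaining group overlaps one of these, and no 3 of the listed groups are pairwise disjoint, so 2 is the maximum.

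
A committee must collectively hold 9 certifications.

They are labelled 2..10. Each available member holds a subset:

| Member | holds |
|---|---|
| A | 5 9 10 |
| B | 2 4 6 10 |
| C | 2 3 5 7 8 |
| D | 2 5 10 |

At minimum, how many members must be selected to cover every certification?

3

Take {A, B, C}. Their union is {2, 3, 4, 5, 6, 7, 8, 9, 10}, which is all 9 certifications.
Only C contains 3, so C is forced; the remaining 4 certifications need at least 2 more members (each remaining member adds at most 3) — so at least 3 members are needed, and 3 is optimal.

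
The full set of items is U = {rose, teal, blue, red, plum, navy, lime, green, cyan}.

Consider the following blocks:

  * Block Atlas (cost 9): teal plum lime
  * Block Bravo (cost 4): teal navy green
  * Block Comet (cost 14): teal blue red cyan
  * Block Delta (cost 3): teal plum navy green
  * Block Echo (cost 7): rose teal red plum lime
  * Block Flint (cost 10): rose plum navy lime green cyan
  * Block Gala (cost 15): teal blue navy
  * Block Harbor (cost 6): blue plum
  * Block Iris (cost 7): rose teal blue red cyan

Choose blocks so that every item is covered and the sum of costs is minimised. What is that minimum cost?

Flint, Iris together cover every item (Flint ∪ Iris = {rose, teal, blue, red, plum, navy, lime, green, cyan}); total cost 10 + 7 = 17.
No covering selection has total cost below 17.

17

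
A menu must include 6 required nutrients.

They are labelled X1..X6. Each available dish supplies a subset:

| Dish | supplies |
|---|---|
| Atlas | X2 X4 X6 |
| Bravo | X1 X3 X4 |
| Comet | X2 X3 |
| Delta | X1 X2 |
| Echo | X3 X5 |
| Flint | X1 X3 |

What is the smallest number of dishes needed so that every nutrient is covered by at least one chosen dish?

3

Atlas and Bravo and Echo together: Atlas ∪ Bravo ∪ Echo = {X1, X2, X3, X4, X5, X6} — every nutrient is covered.
Only Echo contains X5, so Echo is forced; the remaining 4 nutrients need at least 2 more dishes (each remaining dish adds at most 3) — so at least 3 dishes are needed, and 3 is optimal.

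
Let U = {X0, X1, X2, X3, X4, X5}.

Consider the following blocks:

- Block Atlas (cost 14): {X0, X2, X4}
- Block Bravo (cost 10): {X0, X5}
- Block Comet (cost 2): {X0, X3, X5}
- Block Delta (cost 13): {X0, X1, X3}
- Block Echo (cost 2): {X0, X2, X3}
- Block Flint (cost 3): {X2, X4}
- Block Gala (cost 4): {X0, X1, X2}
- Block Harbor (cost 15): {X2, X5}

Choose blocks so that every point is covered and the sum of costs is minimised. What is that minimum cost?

9

Comet, Flint, Gala together cover every point (Comet ∪ Flint ∪ Gala = {X0, X1, X2, X3, X4, X5}); total cost 2 + 3 + 4 = 9.
No covering selection has total cost below 9.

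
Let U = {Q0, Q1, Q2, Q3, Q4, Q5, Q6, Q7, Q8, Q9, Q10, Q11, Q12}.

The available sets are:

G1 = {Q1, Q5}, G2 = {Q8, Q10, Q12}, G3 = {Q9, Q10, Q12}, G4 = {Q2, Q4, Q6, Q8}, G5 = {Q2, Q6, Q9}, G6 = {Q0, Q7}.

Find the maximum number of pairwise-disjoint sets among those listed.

4

G1, G3, G4, G6 are pairwise disjoint (G1={Q1,Q5}; G3={Q9,Q10,Q12}; G4={Q2,Q4,Q6,Q8}; G6={Q0,Q7}).
Every remaining set overlaps one of these, and no 5 of the listed sets are pairwise disjoint, so 4 is the maximum.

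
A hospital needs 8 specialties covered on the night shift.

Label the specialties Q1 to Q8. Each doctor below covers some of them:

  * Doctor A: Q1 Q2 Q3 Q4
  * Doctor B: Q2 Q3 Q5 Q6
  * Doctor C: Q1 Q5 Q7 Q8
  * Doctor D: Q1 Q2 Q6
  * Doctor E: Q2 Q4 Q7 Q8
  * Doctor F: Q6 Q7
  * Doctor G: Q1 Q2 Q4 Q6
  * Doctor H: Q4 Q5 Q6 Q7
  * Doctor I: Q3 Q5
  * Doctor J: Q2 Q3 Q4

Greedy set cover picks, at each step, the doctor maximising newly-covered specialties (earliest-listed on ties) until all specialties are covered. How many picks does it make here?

3

Greedy: pick A (covers 4 new) → pick C (covers 3 new) → pick B (covers 1 new). Total picks: 3.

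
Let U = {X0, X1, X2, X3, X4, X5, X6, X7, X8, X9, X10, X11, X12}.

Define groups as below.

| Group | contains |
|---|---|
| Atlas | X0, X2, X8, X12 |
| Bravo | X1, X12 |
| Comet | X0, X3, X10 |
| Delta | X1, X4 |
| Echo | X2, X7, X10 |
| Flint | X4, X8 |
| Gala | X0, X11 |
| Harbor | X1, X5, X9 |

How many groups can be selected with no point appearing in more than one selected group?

Bravo, Echo, Flint, Gala are pairwise disjoint (Bravo={X1,X12}; Echo={X2,X7,X10}; Flint={X4,X8}; Gala={X0,X11}).
Every remaining group overlaps one of these, and no 5 of the listed groups are pairwise disjoint, so 4 is the maximum.

4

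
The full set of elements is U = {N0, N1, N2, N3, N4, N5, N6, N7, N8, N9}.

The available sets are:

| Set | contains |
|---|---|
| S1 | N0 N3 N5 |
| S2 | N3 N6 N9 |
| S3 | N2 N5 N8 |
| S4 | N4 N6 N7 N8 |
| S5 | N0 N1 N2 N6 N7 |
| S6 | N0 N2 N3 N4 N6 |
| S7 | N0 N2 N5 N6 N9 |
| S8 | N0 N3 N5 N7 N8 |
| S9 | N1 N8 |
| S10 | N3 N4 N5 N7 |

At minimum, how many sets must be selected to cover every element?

Take {S7, S9, S10}. Their union is {N0, N1, N2, N3, N4, N5, N6, N7, N8, N9}, which is all 10 elements.
No 2 of the 10 sets cover everything (all 45 combinations miss at least one element), so 3 is optimal.

3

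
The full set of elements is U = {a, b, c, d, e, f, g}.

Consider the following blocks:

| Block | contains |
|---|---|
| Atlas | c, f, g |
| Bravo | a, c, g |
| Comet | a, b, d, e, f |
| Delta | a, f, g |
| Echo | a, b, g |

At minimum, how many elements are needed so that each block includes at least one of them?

2

H = {a, g} meets every block (each contains at least one member of H), and |H| = 2.
No single element lies in every block, so at least 2 are needed and 2 is optimal.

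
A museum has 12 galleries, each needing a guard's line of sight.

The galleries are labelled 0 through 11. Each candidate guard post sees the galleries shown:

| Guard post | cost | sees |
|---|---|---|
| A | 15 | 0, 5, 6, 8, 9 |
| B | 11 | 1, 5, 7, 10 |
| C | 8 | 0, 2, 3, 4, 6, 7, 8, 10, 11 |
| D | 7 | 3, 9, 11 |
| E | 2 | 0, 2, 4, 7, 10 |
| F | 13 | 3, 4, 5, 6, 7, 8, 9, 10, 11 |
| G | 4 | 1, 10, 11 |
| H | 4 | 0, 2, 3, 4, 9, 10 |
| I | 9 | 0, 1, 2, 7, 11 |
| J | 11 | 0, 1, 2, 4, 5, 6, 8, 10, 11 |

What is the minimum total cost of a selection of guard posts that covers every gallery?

E, H, J together cover every gallery (E ∪ H ∪ J = {0, 1, 2, 3, 4, 5, 6, 7, 8, 9, 10, 11}); total cost 2 + 4 + 11 = 17.
The greedy pick E, C, G, H, B costs 29; no covering selection beats 17.

17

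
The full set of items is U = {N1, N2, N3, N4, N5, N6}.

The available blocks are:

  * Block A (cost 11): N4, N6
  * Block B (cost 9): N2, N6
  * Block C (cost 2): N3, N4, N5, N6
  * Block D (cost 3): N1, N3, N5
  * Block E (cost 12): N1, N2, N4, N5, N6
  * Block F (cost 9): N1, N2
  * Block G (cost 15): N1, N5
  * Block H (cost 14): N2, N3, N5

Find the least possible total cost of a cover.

11

C, F together cover every item (C ∪ F = {N1, N2, N3, N4, N5, N6}); total cost 2 + 9 = 11.
The greedy pick C, D, B costs 14; no covering selection beats 11.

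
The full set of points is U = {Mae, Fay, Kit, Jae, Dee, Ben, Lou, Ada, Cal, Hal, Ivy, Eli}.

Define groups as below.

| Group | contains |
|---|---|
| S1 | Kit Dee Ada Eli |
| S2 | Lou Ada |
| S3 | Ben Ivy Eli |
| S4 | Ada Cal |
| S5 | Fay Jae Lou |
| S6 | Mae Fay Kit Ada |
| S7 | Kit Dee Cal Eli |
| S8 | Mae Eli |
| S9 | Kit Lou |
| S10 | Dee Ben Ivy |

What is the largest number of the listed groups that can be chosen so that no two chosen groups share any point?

S4, S5, S8, S10 are pairwise disjoint (S4={Ada,Cal}; S5={Fay,Jae,Lou}; S8={Mae,Eli}; S10={Dee,Ben,Ivy}).
Every remaining group overlaps one of these, and no 5 of the listed groups are pairwise disjoint, so 4 is the maximum.

4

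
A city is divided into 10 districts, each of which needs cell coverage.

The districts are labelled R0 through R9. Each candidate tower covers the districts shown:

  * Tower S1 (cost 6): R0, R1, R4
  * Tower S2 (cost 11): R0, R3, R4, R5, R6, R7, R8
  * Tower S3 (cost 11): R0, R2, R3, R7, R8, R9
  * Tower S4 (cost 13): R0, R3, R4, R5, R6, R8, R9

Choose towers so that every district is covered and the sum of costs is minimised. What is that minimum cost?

28

S1, S2, S3 together cover every district (S1 ∪ S2 ∪ S3 = {R0, R1, R2, R3, R4, R5, R6, R7, R8, R9}); total cost 6 + 11 + 11 = 28.
No covering selection has total cost below 28.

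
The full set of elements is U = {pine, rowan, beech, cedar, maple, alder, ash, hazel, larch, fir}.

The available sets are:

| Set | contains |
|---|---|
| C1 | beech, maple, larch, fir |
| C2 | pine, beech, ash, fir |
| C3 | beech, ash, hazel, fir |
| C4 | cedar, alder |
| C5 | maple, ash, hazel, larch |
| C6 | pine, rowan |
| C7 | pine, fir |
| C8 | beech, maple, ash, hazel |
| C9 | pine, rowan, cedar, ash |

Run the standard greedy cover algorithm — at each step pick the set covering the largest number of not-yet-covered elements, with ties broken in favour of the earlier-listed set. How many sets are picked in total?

4

Greedy: pick C1 (covers 4 new) → pick C9 (covers 4 new) → pick C3 (covers 1 new) → pick C4 (covers 1 new). Total picks: 4.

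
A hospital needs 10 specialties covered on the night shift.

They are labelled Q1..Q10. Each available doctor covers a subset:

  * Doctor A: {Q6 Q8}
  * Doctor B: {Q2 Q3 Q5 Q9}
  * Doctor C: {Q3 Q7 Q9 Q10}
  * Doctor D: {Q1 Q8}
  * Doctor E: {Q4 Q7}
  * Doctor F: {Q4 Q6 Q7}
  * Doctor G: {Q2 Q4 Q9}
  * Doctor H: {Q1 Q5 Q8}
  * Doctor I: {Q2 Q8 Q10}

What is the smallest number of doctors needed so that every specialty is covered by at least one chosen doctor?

Take {B, C, F, H}. Their union is {Q1, Q2, Q3, Q4, Q5, Q6, Q7, Q8, Q9, Q10}, which is all 10 specialties.
No 3 of the 9 doctors cover everything (all 84 combinations miss at least one specialty), so 4 is optimal.

4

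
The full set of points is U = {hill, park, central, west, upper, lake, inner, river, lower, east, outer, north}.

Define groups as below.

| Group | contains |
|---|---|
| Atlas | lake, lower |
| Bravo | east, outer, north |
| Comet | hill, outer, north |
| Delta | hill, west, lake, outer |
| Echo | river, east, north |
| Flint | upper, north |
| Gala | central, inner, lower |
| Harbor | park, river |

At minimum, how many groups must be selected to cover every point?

5

Take {Delta, Echo, Flint, Gala, Harbor}. Their union is {hill, park, central, west, upper, lake, inner, river, lower, east, outer, north}, which is all 12 points.
No 4 of the 8 groups cover everything (all 70 combinations miss at least one point), so 5 is optimal.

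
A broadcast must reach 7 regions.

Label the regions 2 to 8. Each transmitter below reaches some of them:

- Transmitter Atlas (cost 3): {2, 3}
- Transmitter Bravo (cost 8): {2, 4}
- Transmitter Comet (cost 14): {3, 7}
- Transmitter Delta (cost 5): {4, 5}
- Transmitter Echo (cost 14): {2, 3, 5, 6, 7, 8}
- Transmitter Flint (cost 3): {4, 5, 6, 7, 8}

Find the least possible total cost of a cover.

Atlas, Flint together cover every region (Atlas ∪ Flint = {2, 3, 4, 5, 6, 7, 8}); total cost 3 + 3 = 6.
No covering selection has total cost below 6.

6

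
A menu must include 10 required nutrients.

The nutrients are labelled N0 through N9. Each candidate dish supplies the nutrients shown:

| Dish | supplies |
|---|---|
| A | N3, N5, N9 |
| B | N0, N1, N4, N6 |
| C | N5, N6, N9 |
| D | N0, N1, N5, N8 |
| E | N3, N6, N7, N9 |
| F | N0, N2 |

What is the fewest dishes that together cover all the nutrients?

4

Take {B, D, E, F}. Their union is {N0, N1, N2, N3, N4, N5, N6, N7, N8, N9}, which is all 10 nutrients.
No 3 of the 6 dishes cover everything (all 20 combinations miss at least one nutrient), so 4 is optimal.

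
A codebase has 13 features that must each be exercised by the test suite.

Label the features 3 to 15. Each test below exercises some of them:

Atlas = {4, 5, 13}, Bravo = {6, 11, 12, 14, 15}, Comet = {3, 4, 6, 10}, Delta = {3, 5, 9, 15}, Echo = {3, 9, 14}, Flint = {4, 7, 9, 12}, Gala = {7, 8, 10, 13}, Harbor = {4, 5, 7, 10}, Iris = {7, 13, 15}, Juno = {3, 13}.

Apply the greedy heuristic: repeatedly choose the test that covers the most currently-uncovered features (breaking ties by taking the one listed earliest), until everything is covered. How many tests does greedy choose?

Greedy: pick Bravo (covers 5 new) → pick Gala (covers 4 new) → pick Delta (covers 3 new) → pick Atlas (covers 1 new). Total picks: 4.

4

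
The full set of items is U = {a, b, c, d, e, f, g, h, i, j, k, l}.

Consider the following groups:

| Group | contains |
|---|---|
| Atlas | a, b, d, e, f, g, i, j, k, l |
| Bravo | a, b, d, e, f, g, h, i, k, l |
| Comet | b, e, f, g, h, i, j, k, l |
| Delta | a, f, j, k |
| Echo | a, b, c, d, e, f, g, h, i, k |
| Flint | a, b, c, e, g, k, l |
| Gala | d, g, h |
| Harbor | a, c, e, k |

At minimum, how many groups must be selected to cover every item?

Atlas and Echo cover everything between them: the union {a, b, c, d, e, f, g, h, i, j, k, l} is all of U.
No single group has all 12 items (the largest, Atlas, has 10), so 2 is optimal.

2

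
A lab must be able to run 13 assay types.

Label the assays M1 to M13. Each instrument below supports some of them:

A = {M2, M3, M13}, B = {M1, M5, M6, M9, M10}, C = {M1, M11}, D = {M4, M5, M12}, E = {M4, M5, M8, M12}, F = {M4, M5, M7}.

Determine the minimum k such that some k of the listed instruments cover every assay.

5

Take {A, B, C, E, F}. Their union is {M1, M2, M3, M4, M5, M6, M7, M8, M9, M10, M11, M12, M13}, which is all 13 assays.
No 4 of the 6 instruments cover everything (all 15 combinations miss at least one assay), so 5 is optimal.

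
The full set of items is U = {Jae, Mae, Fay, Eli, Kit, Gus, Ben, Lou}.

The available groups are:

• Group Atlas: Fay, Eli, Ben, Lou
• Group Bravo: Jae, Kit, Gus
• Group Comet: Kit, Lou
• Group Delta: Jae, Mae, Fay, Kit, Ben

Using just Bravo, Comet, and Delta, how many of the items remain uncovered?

1

Union of Bravo, Comet, Delta = {Jae, Mae, Fay, Kit, Gus, Ben, Lou}.
Not covered: Eli — 1 item.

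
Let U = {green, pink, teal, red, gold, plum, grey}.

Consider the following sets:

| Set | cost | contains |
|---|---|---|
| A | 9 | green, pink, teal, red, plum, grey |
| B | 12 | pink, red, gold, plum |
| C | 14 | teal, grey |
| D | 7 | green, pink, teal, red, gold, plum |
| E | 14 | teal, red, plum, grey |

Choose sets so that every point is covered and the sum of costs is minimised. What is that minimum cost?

A, D together cover every point (A ∪ D = {green, pink, teal, red, gold, plum, grey}); total cost 9 + 7 = 16.
No covering selection has total cost below 16.

16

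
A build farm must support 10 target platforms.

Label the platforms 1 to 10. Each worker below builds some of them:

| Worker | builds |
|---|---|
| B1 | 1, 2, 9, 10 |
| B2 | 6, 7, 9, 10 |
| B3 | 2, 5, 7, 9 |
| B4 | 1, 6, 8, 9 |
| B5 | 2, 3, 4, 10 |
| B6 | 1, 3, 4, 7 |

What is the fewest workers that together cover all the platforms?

3

B3 and B4 and B5 together: B3 ∪ B4 ∪ B5 = {1, 2, 3, 4, 5, 6, 7, 8, 9, 10} — every platform is covered.
Each worker has at most 4 platforms, and 2·4 = 8 < 10 — so at least 3 workers are needed, and 3 is optimal.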